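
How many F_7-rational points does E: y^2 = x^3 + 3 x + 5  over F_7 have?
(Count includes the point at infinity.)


For each x in F_7, count y with y^2 = x^3 + 3 x + 5 mod 7:
  x = 1: RHS = 2, y in [3, 4]  -> 2 point(s)
  x = 4: RHS = 4, y in [2, 5]  -> 2 point(s)
  x = 6: RHS = 1, y in [1, 6]  -> 2 point(s)
Affine points: 6. Add the point at infinity: total = 7.

#E(F_7) = 7


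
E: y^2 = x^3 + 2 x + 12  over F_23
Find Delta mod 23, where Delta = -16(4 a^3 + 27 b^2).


4 a^3 + 27 b^2 = 4*2^3 + 27*12^2 = 32 + 3888 = 3920
Delta = -16 * (3920) = -62720
Delta mod 23 = 1

Delta = 1 (mod 23)


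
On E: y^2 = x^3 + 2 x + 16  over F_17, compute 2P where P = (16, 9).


Doubling: s = (3 x1^2 + a) / (2 y1)
s = (3*16^2 + 2) / (2*9) mod 17 = 5
x3 = s^2 - 2 x1 mod 17 = 5^2 - 2*16 = 10
y3 = s (x1 - x3) - y1 mod 17 = 5 * (16 - 10) - 9 = 4

2P = (10, 4)


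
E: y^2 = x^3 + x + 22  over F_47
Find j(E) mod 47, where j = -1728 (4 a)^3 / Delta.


Delta = -16(4 a^3 + 27 b^2) mod 47 = 45
-1728 * (4 a)^3 = -1728 * (4*1)^3 mod 47 = 46
j = 46 * 45^(-1) mod 47 = 24

j = 24 (mod 47)


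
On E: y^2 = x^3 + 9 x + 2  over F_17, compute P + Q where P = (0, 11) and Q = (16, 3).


P != Q, so use the chord formula.
s = (y2 - y1) / (x2 - x1) = (9) / (16) mod 17 = 8
x3 = s^2 - x1 - x2 mod 17 = 8^2 - 0 - 16 = 14
y3 = s (x1 - x3) - y1 mod 17 = 8 * (0 - 14) - 11 = 13

P + Q = (14, 13)


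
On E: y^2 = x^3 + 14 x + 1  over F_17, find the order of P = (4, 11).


Compute successive multiples of P until we hit O:
  1P = (4, 11)
  2P = (5, 14)
  3P = (0, 1)
  4P = (15, 4)
  5P = (14, 0)
  6P = (15, 13)
  7P = (0, 16)
  8P = (5, 3)
  ... (continuing to 10P)
  10P = O

ord(P) = 10


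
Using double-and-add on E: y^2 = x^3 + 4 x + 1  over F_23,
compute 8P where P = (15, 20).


k = 8 = 1000_2 (binary, LSB first: 0001)
Double-and-add from P = (15, 20):
  bit 0 = 0: acc unchanged = O
  bit 1 = 0: acc unchanged = O
  bit 2 = 0: acc unchanged = O
  bit 3 = 1: acc = O + (15, 3) = (15, 3)

8P = (15, 3)


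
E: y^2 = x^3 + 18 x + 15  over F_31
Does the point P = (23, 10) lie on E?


Check whether y^2 = x^3 + 18 x + 15 (mod 31) for (x, y) = (23, 10).
LHS: y^2 = 10^2 mod 31 = 7
RHS: x^3 + 18 x + 15 = 23^3 + 18*23 + 15 mod 31 = 10
LHS != RHS

No, not on the curve


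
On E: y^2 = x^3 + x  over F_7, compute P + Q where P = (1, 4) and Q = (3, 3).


P != Q, so use the chord formula.
s = (y2 - y1) / (x2 - x1) = (6) / (2) mod 7 = 3
x3 = s^2 - x1 - x2 mod 7 = 3^2 - 1 - 3 = 5
y3 = s (x1 - x3) - y1 mod 7 = 3 * (1 - 5) - 4 = 5

P + Q = (5, 5)


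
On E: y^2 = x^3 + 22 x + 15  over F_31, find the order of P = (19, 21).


Compute successive multiples of P until we hit O:
  1P = (19, 21)
  2P = (25, 16)
  3P = (23, 3)
  4P = (17, 1)
  5P = (2, 25)
  6P = (24, 13)
  7P = (29, 26)
  8P = (22, 24)
  ... (continuing to 17P)
  17P = O

ord(P) = 17


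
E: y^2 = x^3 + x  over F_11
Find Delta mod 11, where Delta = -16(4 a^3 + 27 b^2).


4 a^3 + 27 b^2 = 4*1^3 + 27*0^2 = 4 + 0 = 4
Delta = -16 * (4) = -64
Delta mod 11 = 2

Delta = 2 (mod 11)


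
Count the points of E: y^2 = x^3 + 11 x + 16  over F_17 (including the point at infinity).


For each x in F_17, count y with y^2 = x^3 + 11 x + 16 mod 17:
  x = 0: RHS = 16, y in [4, 13]  -> 2 point(s)
  x = 3: RHS = 8, y in [5, 12]  -> 2 point(s)
  x = 5: RHS = 9, y in [3, 14]  -> 2 point(s)
  x = 6: RHS = 9, y in [3, 14]  -> 2 point(s)
  x = 8: RHS = 4, y in [2, 15]  -> 2 point(s)
  x = 10: RHS = 4, y in [2, 15]  -> 2 point(s)
  x = 16: RHS = 4, y in [2, 15]  -> 2 point(s)
Affine points: 14. Add the point at infinity: total = 15.

#E(F_17) = 15


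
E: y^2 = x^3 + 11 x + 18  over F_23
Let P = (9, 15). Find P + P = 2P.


Doubling: s = (3 x1^2 + a) / (2 y1)
s = (3*9^2 + 11) / (2*15) mod 23 = 10
x3 = s^2 - 2 x1 mod 23 = 10^2 - 2*9 = 13
y3 = s (x1 - x3) - y1 mod 23 = 10 * (9 - 13) - 15 = 14

2P = (13, 14)


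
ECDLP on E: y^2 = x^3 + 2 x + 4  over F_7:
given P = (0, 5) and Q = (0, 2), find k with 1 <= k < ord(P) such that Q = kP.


Enumerate multiples of P until we hit Q = (0, 2):
  1P = (0, 5)
  2P = (2, 3)
  3P = (6, 1)
  4P = (3, 4)
  5P = (1, 0)
  6P = (3, 3)
  7P = (6, 6)
  8P = (2, 4)
  9P = (0, 2)
Match found at i = 9.

k = 9


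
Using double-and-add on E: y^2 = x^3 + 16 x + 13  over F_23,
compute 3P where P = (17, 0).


k = 3 = 11_2 (binary, LSB first: 11)
Double-and-add from P = (17, 0):
  bit 0 = 1: acc = O + (17, 0) = (17, 0)
  bit 1 = 1: acc = (17, 0) + O = (17, 0)

3P = (17, 0)


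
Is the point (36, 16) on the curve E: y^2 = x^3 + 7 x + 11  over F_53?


Check whether y^2 = x^3 + 7 x + 11 (mod 53) for (x, y) = (36, 16).
LHS: y^2 = 16^2 mod 53 = 44
RHS: x^3 + 7 x + 11 = 36^3 + 7*36 + 11 mod 53 = 14
LHS != RHS

No, not on the curve


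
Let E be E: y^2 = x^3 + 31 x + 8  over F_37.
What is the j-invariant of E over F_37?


Delta = -16(4 a^3 + 27 b^2) mod 37 = 14
-1728 * (4 a)^3 = -1728 * (4*31)^3 mod 37 = 6
j = 6 * 14^(-1) mod 37 = 11

j = 11 (mod 37)


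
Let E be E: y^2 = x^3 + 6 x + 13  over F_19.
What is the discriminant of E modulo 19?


4 a^3 + 27 b^2 = 4*6^3 + 27*13^2 = 864 + 4563 = 5427
Delta = -16 * (5427) = -86832
Delta mod 19 = 17

Delta = 17 (mod 19)


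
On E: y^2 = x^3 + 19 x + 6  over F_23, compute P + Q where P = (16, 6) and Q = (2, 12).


P != Q, so use the chord formula.
s = (y2 - y1) / (x2 - x1) = (6) / (9) mod 23 = 16
x3 = s^2 - x1 - x2 mod 23 = 16^2 - 16 - 2 = 8
y3 = s (x1 - x3) - y1 mod 23 = 16 * (16 - 8) - 6 = 7

P + Q = (8, 7)


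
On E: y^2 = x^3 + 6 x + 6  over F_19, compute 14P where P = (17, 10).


k = 14 = 1110_2 (binary, LSB first: 0111)
Double-and-add from P = (17, 10):
  bit 0 = 0: acc unchanged = O
  bit 1 = 1: acc = O + (5, 16) = (5, 16)
  bit 2 = 1: acc = (5, 16) + (6, 7) = (13, 18)
  bit 3 = 1: acc = (13, 18) + (7, 12) = (0, 14)

14P = (0, 14)


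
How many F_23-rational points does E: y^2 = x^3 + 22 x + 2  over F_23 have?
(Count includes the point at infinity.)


For each x in F_23, count y with y^2 = x^3 + 22 x + 2 mod 23:
  x = 0: RHS = 2, y in [5, 18]  -> 2 point(s)
  x = 1: RHS = 2, y in [5, 18]  -> 2 point(s)
  x = 2: RHS = 8, y in [10, 13]  -> 2 point(s)
  x = 3: RHS = 3, y in [7, 16]  -> 2 point(s)
  x = 4: RHS = 16, y in [4, 19]  -> 2 point(s)
  x = 7: RHS = 16, y in [4, 19]  -> 2 point(s)
  x = 8: RHS = 0, y in [0]  -> 1 point(s)
  x = 9: RHS = 9, y in [3, 20]  -> 2 point(s)
  x = 10: RHS = 3, y in [7, 16]  -> 2 point(s)
  x = 12: RHS = 16, y in [4, 19]  -> 2 point(s)
  x = 13: RHS = 1, y in [1, 22]  -> 2 point(s)
  x = 14: RHS = 18, y in [8, 15]  -> 2 point(s)
  x = 15: RHS = 4, y in [2, 21]  -> 2 point(s)
  x = 20: RHS = 1, y in [1, 22]  -> 2 point(s)
  x = 22: RHS = 2, y in [5, 18]  -> 2 point(s)
Affine points: 29. Add the point at infinity: total = 30.

#E(F_23) = 30


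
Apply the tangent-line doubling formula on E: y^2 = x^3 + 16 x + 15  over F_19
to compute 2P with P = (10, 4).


Doubling: s = (3 x1^2 + a) / (2 y1)
s = (3*10^2 + 16) / (2*4) mod 19 = 11
x3 = s^2 - 2 x1 mod 19 = 11^2 - 2*10 = 6
y3 = s (x1 - x3) - y1 mod 19 = 11 * (10 - 6) - 4 = 2

2P = (6, 2)


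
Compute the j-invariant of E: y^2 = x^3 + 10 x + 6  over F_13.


Delta = -16(4 a^3 + 27 b^2) mod 13 = 8
-1728 * (4 a)^3 = -1728 * (4*10)^3 mod 13 = 1
j = 1 * 8^(-1) mod 13 = 5

j = 5 (mod 13)


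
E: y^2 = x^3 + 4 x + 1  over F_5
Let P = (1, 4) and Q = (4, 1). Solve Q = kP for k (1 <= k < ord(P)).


Enumerate multiples of P until we hit Q = (4, 1):
  1P = (1, 4)
  2P = (4, 4)
  3P = (0, 1)
  4P = (3, 0)
  5P = (0, 4)
  6P = (4, 1)
Match found at i = 6.

k = 6


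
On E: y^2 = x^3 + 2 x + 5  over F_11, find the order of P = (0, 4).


Compute successive multiples of P until we hit O:
  1P = (0, 4)
  2P = (9, 2)
  3P = (3, 4)
  4P = (8, 7)
  5P = (4, 0)
  6P = (8, 4)
  7P = (3, 7)
  8P = (9, 9)
  ... (continuing to 10P)
  10P = O

ord(P) = 10


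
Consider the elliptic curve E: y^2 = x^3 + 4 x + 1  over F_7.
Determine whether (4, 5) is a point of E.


Check whether y^2 = x^3 + 4 x + 1 (mod 7) for (x, y) = (4, 5).
LHS: y^2 = 5^2 mod 7 = 4
RHS: x^3 + 4 x + 1 = 4^3 + 4*4 + 1 mod 7 = 4
LHS = RHS

Yes, on the curve


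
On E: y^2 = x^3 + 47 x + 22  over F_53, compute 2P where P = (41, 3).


Doubling: s = (3 x1^2 + a) / (2 y1)
s = (3*41^2 + 47) / (2*3) mod 53 = 18
x3 = s^2 - 2 x1 mod 53 = 18^2 - 2*41 = 30
y3 = s (x1 - x3) - y1 mod 53 = 18 * (41 - 30) - 3 = 36

2P = (30, 36)


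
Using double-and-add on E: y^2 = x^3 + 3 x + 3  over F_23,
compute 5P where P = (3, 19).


k = 5 = 101_2 (binary, LSB first: 101)
Double-and-add from P = (3, 19):
  bit 0 = 1: acc = O + (3, 19) = (3, 19)
  bit 1 = 0: acc unchanged = (3, 19)
  bit 2 = 1: acc = (3, 19) + (13, 10) = (20, 17)

5P = (20, 17)


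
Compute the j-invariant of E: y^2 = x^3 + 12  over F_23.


Delta = -16(4 a^3 + 27 b^2) mod 23 = 7
-1728 * (4 a)^3 = -1728 * (4*0)^3 mod 23 = 0
j = 0 * 7^(-1) mod 23 = 0

j = 0 (mod 23)


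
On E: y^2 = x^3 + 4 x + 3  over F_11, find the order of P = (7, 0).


Compute successive multiples of P until we hit O:
  1P = (7, 0)
  2P = O

ord(P) = 2


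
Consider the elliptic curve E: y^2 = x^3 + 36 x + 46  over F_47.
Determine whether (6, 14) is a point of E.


Check whether y^2 = x^3 + 36 x + 46 (mod 47) for (x, y) = (6, 14).
LHS: y^2 = 14^2 mod 47 = 8
RHS: x^3 + 36 x + 46 = 6^3 + 36*6 + 46 mod 47 = 8
LHS = RHS

Yes, on the curve


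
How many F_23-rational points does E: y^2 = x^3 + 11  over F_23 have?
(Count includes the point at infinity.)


For each x in F_23, count y with y^2 = x^3 + 0 x + 11 mod 23:
  x = 1: RHS = 12, y in [9, 14]  -> 2 point(s)
  x = 4: RHS = 6, y in [11, 12]  -> 2 point(s)
  x = 7: RHS = 9, y in [3, 20]  -> 2 point(s)
  x = 9: RHS = 4, y in [2, 21]  -> 2 point(s)
  x = 11: RHS = 8, y in [10, 13]  -> 2 point(s)
  x = 13: RHS = 0, y in [0]  -> 1 point(s)
  x = 14: RHS = 18, y in [8, 15]  -> 2 point(s)
  x = 16: RHS = 13, y in [6, 17]  -> 2 point(s)
  x = 17: RHS = 2, y in [5, 18]  -> 2 point(s)
  x = 18: RHS = 1, y in [1, 22]  -> 2 point(s)
  x = 19: RHS = 16, y in [4, 19]  -> 2 point(s)
  x = 21: RHS = 3, y in [7, 16]  -> 2 point(s)
Affine points: 23. Add the point at infinity: total = 24.

#E(F_23) = 24


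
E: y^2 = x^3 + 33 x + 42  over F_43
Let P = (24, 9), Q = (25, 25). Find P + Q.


P != Q, so use the chord formula.
s = (y2 - y1) / (x2 - x1) = (16) / (1) mod 43 = 16
x3 = s^2 - x1 - x2 mod 43 = 16^2 - 24 - 25 = 35
y3 = s (x1 - x3) - y1 mod 43 = 16 * (24 - 35) - 9 = 30

P + Q = (35, 30)


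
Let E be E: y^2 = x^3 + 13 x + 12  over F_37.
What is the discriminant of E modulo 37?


4 a^3 + 27 b^2 = 4*13^3 + 27*12^2 = 8788 + 3888 = 12676
Delta = -16 * (12676) = -202816
Delta mod 37 = 18

Delta = 18 (mod 37)


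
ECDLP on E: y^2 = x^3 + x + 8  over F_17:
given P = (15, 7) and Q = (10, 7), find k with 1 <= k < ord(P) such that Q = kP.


Enumerate multiples of P until we hit Q = (10, 7):
  1P = (15, 7)
  2P = (2, 16)
  3P = (4, 5)
  4P = (0, 5)
  5P = (3, 15)
  6P = (7, 16)
  7P = (13, 12)
  8P = (8, 1)
  9P = (10, 7)
Match found at i = 9.

k = 9


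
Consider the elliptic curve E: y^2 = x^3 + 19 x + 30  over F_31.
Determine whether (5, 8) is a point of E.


Check whether y^2 = x^3 + 19 x + 30 (mod 31) for (x, y) = (5, 8).
LHS: y^2 = 8^2 mod 31 = 2
RHS: x^3 + 19 x + 30 = 5^3 + 19*5 + 30 mod 31 = 2
LHS = RHS

Yes, on the curve


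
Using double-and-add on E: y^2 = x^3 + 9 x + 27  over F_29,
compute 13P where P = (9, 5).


k = 13 = 1101_2 (binary, LSB first: 1011)
Double-and-add from P = (9, 5):
  bit 0 = 1: acc = O + (9, 5) = (9, 5)
  bit 1 = 0: acc unchanged = (9, 5)
  bit 2 = 1: acc = (9, 5) + (21, 20) = (6, 6)
  bit 3 = 1: acc = (6, 6) + (11, 23) = (5, 9)

13P = (5, 9)


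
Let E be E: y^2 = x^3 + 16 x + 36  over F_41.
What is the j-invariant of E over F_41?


Delta = -16(4 a^3 + 27 b^2) mod 41 = 34
-1728 * (4 a)^3 = -1728 * (4*16)^3 mod 41 = 19
j = 19 * 34^(-1) mod 41 = 9

j = 9 (mod 41)


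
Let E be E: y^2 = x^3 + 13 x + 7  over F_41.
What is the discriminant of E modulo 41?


4 a^3 + 27 b^2 = 4*13^3 + 27*7^2 = 8788 + 1323 = 10111
Delta = -16 * (10111) = -161776
Delta mod 41 = 10

Delta = 10 (mod 41)


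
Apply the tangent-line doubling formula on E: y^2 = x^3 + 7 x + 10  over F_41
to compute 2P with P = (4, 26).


Doubling: s = (3 x1^2 + a) / (2 y1)
s = (3*4^2 + 7) / (2*26) mod 41 = 5
x3 = s^2 - 2 x1 mod 41 = 5^2 - 2*4 = 17
y3 = s (x1 - x3) - y1 mod 41 = 5 * (4 - 17) - 26 = 32

2P = (17, 32)


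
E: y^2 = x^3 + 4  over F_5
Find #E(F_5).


For each x in F_5, count y with y^2 = x^3 + 0 x + 4 mod 5:
  x = 0: RHS = 4, y in [2, 3]  -> 2 point(s)
  x = 1: RHS = 0, y in [0]  -> 1 point(s)
  x = 3: RHS = 1, y in [1, 4]  -> 2 point(s)
Affine points: 5. Add the point at infinity: total = 6.

#E(F_5) = 6


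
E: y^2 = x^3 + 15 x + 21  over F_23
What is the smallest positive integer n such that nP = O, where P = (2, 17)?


Compute successive multiples of P until we hit O:
  1P = (2, 17)
  2P = (14, 10)
  3P = (19, 14)
  4P = (8, 3)
  5P = (21, 12)
  6P = (3, 22)
  7P = (20, 8)
  8P = (7, 20)
  ... (continuing to 17P)
  17P = O

ord(P) = 17


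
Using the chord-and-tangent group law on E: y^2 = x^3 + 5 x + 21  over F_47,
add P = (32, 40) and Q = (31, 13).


P != Q, so use the chord formula.
s = (y2 - y1) / (x2 - x1) = (20) / (46) mod 47 = 27
x3 = s^2 - x1 - x2 mod 47 = 27^2 - 32 - 31 = 8
y3 = s (x1 - x3) - y1 mod 47 = 27 * (32 - 8) - 40 = 44

P + Q = (8, 44)


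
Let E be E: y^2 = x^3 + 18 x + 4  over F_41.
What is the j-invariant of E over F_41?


Delta = -16(4 a^3 + 27 b^2) mod 41 = 33
-1728 * (4 a)^3 = -1728 * (4*18)^3 mod 41 = 14
j = 14 * 33^(-1) mod 41 = 29

j = 29 (mod 41)


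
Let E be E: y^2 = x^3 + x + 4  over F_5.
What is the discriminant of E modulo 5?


4 a^3 + 27 b^2 = 4*1^3 + 27*4^2 = 4 + 432 = 436
Delta = -16 * (436) = -6976
Delta mod 5 = 4

Delta = 4 (mod 5)


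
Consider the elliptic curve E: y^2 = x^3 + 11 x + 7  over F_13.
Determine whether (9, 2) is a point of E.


Check whether y^2 = x^3 + 11 x + 7 (mod 13) for (x, y) = (9, 2).
LHS: y^2 = 2^2 mod 13 = 4
RHS: x^3 + 11 x + 7 = 9^3 + 11*9 + 7 mod 13 = 3
LHS != RHS

No, not on the curve


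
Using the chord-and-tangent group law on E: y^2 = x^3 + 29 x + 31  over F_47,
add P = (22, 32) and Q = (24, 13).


P != Q, so use the chord formula.
s = (y2 - y1) / (x2 - x1) = (28) / (2) mod 47 = 14
x3 = s^2 - x1 - x2 mod 47 = 14^2 - 22 - 24 = 9
y3 = s (x1 - x3) - y1 mod 47 = 14 * (22 - 9) - 32 = 9

P + Q = (9, 9)


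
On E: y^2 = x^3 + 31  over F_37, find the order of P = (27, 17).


Compute successive multiples of P until we hit O:
  1P = (27, 17)
  2P = (30, 24)
  3P = (6, 32)
  4P = (3, 24)
  5P = (34, 2)
  6P = (4, 13)
  7P = (31, 0)
  8P = (4, 24)
  ... (continuing to 14P)
  14P = O

ord(P) = 14


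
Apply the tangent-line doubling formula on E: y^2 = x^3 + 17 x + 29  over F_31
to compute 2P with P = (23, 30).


Doubling: s = (3 x1^2 + a) / (2 y1)
s = (3*23^2 + 17) / (2*30) mod 31 = 4
x3 = s^2 - 2 x1 mod 31 = 4^2 - 2*23 = 1
y3 = s (x1 - x3) - y1 mod 31 = 4 * (23 - 1) - 30 = 27

2P = (1, 27)


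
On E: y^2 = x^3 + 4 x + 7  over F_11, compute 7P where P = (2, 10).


k = 7 = 111_2 (binary, LSB first: 111)
Double-and-add from P = (2, 10):
  bit 0 = 1: acc = O + (2, 10) = (2, 10)
  bit 1 = 1: acc = (2, 10) + (5, 3) = (7, 9)
  bit 2 = 1: acc = (7, 9) + (6, 4) = (1, 10)

7P = (1, 10)


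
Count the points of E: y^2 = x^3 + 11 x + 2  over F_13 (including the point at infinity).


For each x in F_13, count y with y^2 = x^3 + 11 x + 2 mod 13:
  x = 1: RHS = 1, y in [1, 12]  -> 2 point(s)
  x = 3: RHS = 10, y in [6, 7]  -> 2 point(s)
  x = 5: RHS = 0, y in [0]  -> 1 point(s)
  x = 8: RHS = 4, y in [2, 11]  -> 2 point(s)
  x = 12: RHS = 3, y in [4, 9]  -> 2 point(s)
Affine points: 9. Add the point at infinity: total = 10.

#E(F_13) = 10


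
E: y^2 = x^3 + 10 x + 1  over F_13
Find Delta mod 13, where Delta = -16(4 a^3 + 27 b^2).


4 a^3 + 27 b^2 = 4*10^3 + 27*1^2 = 4000 + 27 = 4027
Delta = -16 * (4027) = -64432
Delta mod 13 = 9

Delta = 9 (mod 13)


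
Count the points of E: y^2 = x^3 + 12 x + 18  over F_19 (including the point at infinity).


For each x in F_19, count y with y^2 = x^3 + 12 x + 18 mod 19:
  x = 3: RHS = 5, y in [9, 10]  -> 2 point(s)
  x = 4: RHS = 16, y in [4, 15]  -> 2 point(s)
  x = 9: RHS = 0, y in [0]  -> 1 point(s)
  x = 10: RHS = 17, y in [6, 13]  -> 2 point(s)
  x = 12: RHS = 9, y in [3, 16]  -> 2 point(s)
  x = 14: RHS = 4, y in [2, 17]  -> 2 point(s)
  x = 15: RHS = 1, y in [1, 18]  -> 2 point(s)
  x = 17: RHS = 5, y in [9, 10]  -> 2 point(s)
  x = 18: RHS = 5, y in [9, 10]  -> 2 point(s)
Affine points: 17. Add the point at infinity: total = 18.

#E(F_19) = 18


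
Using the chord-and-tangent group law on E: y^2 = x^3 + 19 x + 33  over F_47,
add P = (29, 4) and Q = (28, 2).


P != Q, so use the chord formula.
s = (y2 - y1) / (x2 - x1) = (45) / (46) mod 47 = 2
x3 = s^2 - x1 - x2 mod 47 = 2^2 - 29 - 28 = 41
y3 = s (x1 - x3) - y1 mod 47 = 2 * (29 - 41) - 4 = 19

P + Q = (41, 19)


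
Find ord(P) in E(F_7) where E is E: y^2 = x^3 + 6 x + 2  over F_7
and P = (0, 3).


Compute successive multiples of P until we hit O:
  1P = (0, 3)
  2P = (1, 3)
  3P = (6, 4)
  4P = (2, 6)
  5P = (2, 1)
  6P = (6, 3)
  7P = (1, 4)
  8P = (0, 4)
  ... (continuing to 9P)
  9P = O

ord(P) = 9


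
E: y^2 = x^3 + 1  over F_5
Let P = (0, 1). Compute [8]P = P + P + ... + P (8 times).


k = 8 = 1000_2 (binary, LSB first: 0001)
Double-and-add from P = (0, 1):
  bit 0 = 0: acc unchanged = O
  bit 1 = 0: acc unchanged = O
  bit 2 = 0: acc unchanged = O
  bit 3 = 1: acc = O + (0, 4) = (0, 4)

8P = (0, 4)


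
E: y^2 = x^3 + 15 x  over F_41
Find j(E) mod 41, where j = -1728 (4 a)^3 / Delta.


Delta = -16(4 a^3 + 27 b^2) mod 41 = 29
-1728 * (4 a)^3 = -1728 * (4*15)^3 mod 41 = 10
j = 10 * 29^(-1) mod 41 = 6

j = 6 (mod 41)


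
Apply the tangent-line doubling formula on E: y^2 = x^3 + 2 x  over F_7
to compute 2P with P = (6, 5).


Doubling: s = (3 x1^2 + a) / (2 y1)
s = (3*6^2 + 2) / (2*5) mod 7 = 4
x3 = s^2 - 2 x1 mod 7 = 4^2 - 2*6 = 4
y3 = s (x1 - x3) - y1 mod 7 = 4 * (6 - 4) - 5 = 3

2P = (4, 3)


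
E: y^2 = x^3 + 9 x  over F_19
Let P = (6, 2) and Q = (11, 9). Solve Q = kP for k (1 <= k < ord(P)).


Enumerate multiples of P until we hit Q = (11, 9):
  1P = (6, 2)
  2P = (4, 9)
  3P = (7, 11)
  4P = (11, 10)
  5P = (0, 0)
  6P = (11, 9)
Match found at i = 6.

k = 6


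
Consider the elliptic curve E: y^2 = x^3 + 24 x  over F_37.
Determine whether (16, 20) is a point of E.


Check whether y^2 = x^3 + 24 x + 0 (mod 37) for (x, y) = (16, 20).
LHS: y^2 = 20^2 mod 37 = 30
RHS: x^3 + 24 x + 0 = 16^3 + 24*16 + 0 mod 37 = 3
LHS != RHS

No, not on the curve


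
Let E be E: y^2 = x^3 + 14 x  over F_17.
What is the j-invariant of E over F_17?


Delta = -16(4 a^3 + 27 b^2) mod 17 = 11
-1728 * (4 a)^3 = -1728 * (4*14)^3 mod 17 = 2
j = 2 * 11^(-1) mod 17 = 11

j = 11 (mod 17)


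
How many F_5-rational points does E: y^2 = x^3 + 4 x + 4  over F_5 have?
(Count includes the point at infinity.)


For each x in F_5, count y with y^2 = x^3 + 4 x + 4 mod 5:
  x = 0: RHS = 4, y in [2, 3]  -> 2 point(s)
  x = 1: RHS = 4, y in [2, 3]  -> 2 point(s)
  x = 2: RHS = 0, y in [0]  -> 1 point(s)
  x = 4: RHS = 4, y in [2, 3]  -> 2 point(s)
Affine points: 7. Add the point at infinity: total = 8.

#E(F_5) = 8


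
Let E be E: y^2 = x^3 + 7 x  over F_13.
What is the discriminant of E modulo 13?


4 a^3 + 27 b^2 = 4*7^3 + 27*0^2 = 1372 + 0 = 1372
Delta = -16 * (1372) = -21952
Delta mod 13 = 5

Delta = 5 (mod 13)


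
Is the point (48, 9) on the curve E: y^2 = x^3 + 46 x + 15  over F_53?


Check whether y^2 = x^3 + 46 x + 15 (mod 53) for (x, y) = (48, 9).
LHS: y^2 = 9^2 mod 53 = 28
RHS: x^3 + 46 x + 15 = 48^3 + 46*48 + 15 mod 53 = 31
LHS != RHS

No, not on the curve


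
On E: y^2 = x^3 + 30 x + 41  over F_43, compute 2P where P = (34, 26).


Doubling: s = (3 x1^2 + a) / (2 y1)
s = (3*34^2 + 30) / (2*26) mod 43 = 16
x3 = s^2 - 2 x1 mod 43 = 16^2 - 2*34 = 16
y3 = s (x1 - x3) - y1 mod 43 = 16 * (34 - 16) - 26 = 4

2P = (16, 4)


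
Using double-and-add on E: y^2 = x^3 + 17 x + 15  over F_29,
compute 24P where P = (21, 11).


k = 24 = 11000_2 (binary, LSB first: 00011)
Double-and-add from P = (21, 11):
  bit 0 = 0: acc unchanged = O
  bit 1 = 0: acc unchanged = O
  bit 2 = 0: acc unchanged = O
  bit 3 = 1: acc = O + (16, 2) = (16, 2)
  bit 4 = 1: acc = (16, 2) + (19, 11) = (3, 8)

24P = (3, 8)


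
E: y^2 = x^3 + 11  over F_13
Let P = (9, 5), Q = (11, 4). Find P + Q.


P != Q, so use the chord formula.
s = (y2 - y1) / (x2 - x1) = (12) / (2) mod 13 = 6
x3 = s^2 - x1 - x2 mod 13 = 6^2 - 9 - 11 = 3
y3 = s (x1 - x3) - y1 mod 13 = 6 * (9 - 3) - 5 = 5

P + Q = (3, 5)


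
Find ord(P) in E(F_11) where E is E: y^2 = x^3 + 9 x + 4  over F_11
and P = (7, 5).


Compute successive multiples of P until we hit O:
  1P = (7, 5)
  2P = (1, 5)
  3P = (3, 6)
  4P = (10, 4)
  5P = (10, 7)
  6P = (3, 5)
  7P = (1, 6)
  8P = (7, 6)
  ... (continuing to 9P)
  9P = O

ord(P) = 9


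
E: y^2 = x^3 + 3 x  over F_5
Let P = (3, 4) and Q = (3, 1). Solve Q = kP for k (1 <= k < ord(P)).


Enumerate multiples of P until we hit Q = (3, 1):
  1P = (3, 4)
  2P = (4, 1)
  3P = (2, 3)
  4P = (1, 3)
  5P = (0, 0)
  6P = (1, 2)
  7P = (2, 2)
  8P = (4, 4)
  9P = (3, 1)
Match found at i = 9.

k = 9


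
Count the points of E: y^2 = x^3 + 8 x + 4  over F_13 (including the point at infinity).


For each x in F_13, count y with y^2 = x^3 + 8 x + 4 mod 13:
  x = 0: RHS = 4, y in [2, 11]  -> 2 point(s)
  x = 1: RHS = 0, y in [0]  -> 1 point(s)
  x = 3: RHS = 3, y in [4, 9]  -> 2 point(s)
  x = 4: RHS = 9, y in [3, 10]  -> 2 point(s)
  x = 5: RHS = 0, y in [0]  -> 1 point(s)
  x = 7: RHS = 0, y in [0]  -> 1 point(s)
  x = 9: RHS = 12, y in [5, 8]  -> 2 point(s)
Affine points: 11. Add the point at infinity: total = 12.

#E(F_13) = 12


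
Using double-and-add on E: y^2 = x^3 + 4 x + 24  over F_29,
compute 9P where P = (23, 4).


k = 9 = 1001_2 (binary, LSB first: 1001)
Double-and-add from P = (23, 4):
  bit 0 = 1: acc = O + (23, 4) = (23, 4)
  bit 1 = 0: acc unchanged = (23, 4)
  bit 2 = 0: acc unchanged = (23, 4)
  bit 3 = 1: acc = (23, 4) + (10, 22) = (24, 13)

9P = (24, 13)


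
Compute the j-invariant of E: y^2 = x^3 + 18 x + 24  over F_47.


Delta = -16(4 a^3 + 27 b^2) mod 47 = 12
-1728 * (4 a)^3 = -1728 * (4*18)^3 mod 47 = 43
j = 43 * 12^(-1) mod 47 = 31

j = 31 (mod 47)


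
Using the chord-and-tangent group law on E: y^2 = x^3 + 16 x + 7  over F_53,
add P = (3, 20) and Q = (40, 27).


P != Q, so use the chord formula.
s = (y2 - y1) / (x2 - x1) = (7) / (37) mod 53 = 36
x3 = s^2 - x1 - x2 mod 53 = 36^2 - 3 - 40 = 34
y3 = s (x1 - x3) - y1 mod 53 = 36 * (3 - 34) - 20 = 30

P + Q = (34, 30)


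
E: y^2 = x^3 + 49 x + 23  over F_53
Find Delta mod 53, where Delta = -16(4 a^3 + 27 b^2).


4 a^3 + 27 b^2 = 4*49^3 + 27*23^2 = 470596 + 14283 = 484879
Delta = -16 * (484879) = -7758064
Delta mod 53 = 23

Delta = 23 (mod 53)


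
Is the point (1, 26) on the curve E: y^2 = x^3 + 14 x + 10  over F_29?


Check whether y^2 = x^3 + 14 x + 10 (mod 29) for (x, y) = (1, 26).
LHS: y^2 = 26^2 mod 29 = 9
RHS: x^3 + 14 x + 10 = 1^3 + 14*1 + 10 mod 29 = 25
LHS != RHS

No, not on the curve


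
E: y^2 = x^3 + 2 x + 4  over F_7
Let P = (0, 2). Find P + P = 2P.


Doubling: s = (3 x1^2 + a) / (2 y1)
s = (3*0^2 + 2) / (2*2) mod 7 = 4
x3 = s^2 - 2 x1 mod 7 = 4^2 - 2*0 = 2
y3 = s (x1 - x3) - y1 mod 7 = 4 * (0 - 2) - 2 = 4

2P = (2, 4)


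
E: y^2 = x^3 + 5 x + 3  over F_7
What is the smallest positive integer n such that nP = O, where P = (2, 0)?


Compute successive multiples of P until we hit O:
  1P = (2, 0)
  2P = O

ord(P) = 2


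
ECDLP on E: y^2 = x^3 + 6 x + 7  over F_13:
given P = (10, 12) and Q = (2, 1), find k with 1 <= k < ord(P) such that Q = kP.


Enumerate multiples of P until we hit Q = (2, 1):
  1P = (10, 12)
  2P = (2, 12)
  3P = (1, 1)
  4P = (12, 0)
  5P = (1, 12)
  6P = (2, 1)
Match found at i = 6.

k = 6


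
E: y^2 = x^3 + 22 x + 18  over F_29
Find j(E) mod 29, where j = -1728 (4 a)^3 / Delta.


Delta = -16(4 a^3 + 27 b^2) mod 29 = 14
-1728 * (4 a)^3 = -1728 * (4*22)^3 mod 29 = 12
j = 12 * 14^(-1) mod 29 = 5

j = 5 (mod 29)


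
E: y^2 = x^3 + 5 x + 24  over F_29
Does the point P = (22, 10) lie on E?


Check whether y^2 = x^3 + 5 x + 24 (mod 29) for (x, y) = (22, 10).
LHS: y^2 = 10^2 mod 29 = 13
RHS: x^3 + 5 x + 24 = 22^3 + 5*22 + 24 mod 29 = 23
LHS != RHS

No, not on the curve


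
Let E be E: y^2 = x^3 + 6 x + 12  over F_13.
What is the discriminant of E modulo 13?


4 a^3 + 27 b^2 = 4*6^3 + 27*12^2 = 864 + 3888 = 4752
Delta = -16 * (4752) = -76032
Delta mod 13 = 5

Delta = 5 (mod 13)


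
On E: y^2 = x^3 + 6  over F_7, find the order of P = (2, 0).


Compute successive multiples of P until we hit O:
  1P = (2, 0)
  2P = O

ord(P) = 2


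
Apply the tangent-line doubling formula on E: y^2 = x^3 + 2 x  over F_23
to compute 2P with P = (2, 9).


Doubling: s = (3 x1^2 + a) / (2 y1)
s = (3*2^2 + 2) / (2*9) mod 23 = 11
x3 = s^2 - 2 x1 mod 23 = 11^2 - 2*2 = 2
y3 = s (x1 - x3) - y1 mod 23 = 11 * (2 - 2) - 9 = 14

2P = (2, 14)


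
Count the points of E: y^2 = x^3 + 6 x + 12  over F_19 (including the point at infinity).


For each x in F_19, count y with y^2 = x^3 + 6 x + 12 mod 19:
  x = 1: RHS = 0, y in [0]  -> 1 point(s)
  x = 3: RHS = 0, y in [0]  -> 1 point(s)
  x = 4: RHS = 5, y in [9, 10]  -> 2 point(s)
  x = 6: RHS = 17, y in [6, 13]  -> 2 point(s)
  x = 7: RHS = 17, y in [6, 13]  -> 2 point(s)
  x = 9: RHS = 16, y in [4, 15]  -> 2 point(s)
  x = 12: RHS = 7, y in [8, 11]  -> 2 point(s)
  x = 13: RHS = 7, y in [8, 11]  -> 2 point(s)
  x = 14: RHS = 9, y in [3, 16]  -> 2 point(s)
  x = 15: RHS = 0, y in [0]  -> 1 point(s)
  x = 16: RHS = 5, y in [9, 10]  -> 2 point(s)
  x = 17: RHS = 11, y in [7, 12]  -> 2 point(s)
  x = 18: RHS = 5, y in [9, 10]  -> 2 point(s)
Affine points: 23. Add the point at infinity: total = 24.

#E(F_19) = 24


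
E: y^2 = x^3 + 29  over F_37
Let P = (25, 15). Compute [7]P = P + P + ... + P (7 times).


k = 7 = 111_2 (binary, LSB first: 111)
Double-and-add from P = (25, 15):
  bit 0 = 1: acc = O + (25, 15) = (25, 15)
  bit 1 = 1: acc = (25, 15) + (36, 19) = (22, 13)
  bit 2 = 1: acc = (22, 13) + (11, 19) = (15, 0)

7P = (15, 0)


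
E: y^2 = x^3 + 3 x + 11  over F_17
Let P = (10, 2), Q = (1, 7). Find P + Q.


P != Q, so use the chord formula.
s = (y2 - y1) / (x2 - x1) = (5) / (8) mod 17 = 7
x3 = s^2 - x1 - x2 mod 17 = 7^2 - 10 - 1 = 4
y3 = s (x1 - x3) - y1 mod 17 = 7 * (10 - 4) - 2 = 6

P + Q = (4, 6)


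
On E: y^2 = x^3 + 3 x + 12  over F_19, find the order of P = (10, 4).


Compute successive multiples of P until we hit O:
  1P = (10, 4)
  2P = (10, 15)
  3P = O

ord(P) = 3


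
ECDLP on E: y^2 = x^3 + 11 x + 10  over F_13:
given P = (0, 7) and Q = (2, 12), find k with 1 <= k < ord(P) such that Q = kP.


Enumerate multiples of P until we hit Q = (2, 12):
  1P = (0, 7)
  2P = (4, 1)
  3P = (8, 5)
  4P = (1, 3)
  5P = (2, 1)
  6P = (7, 1)
  7P = (7, 12)
  8P = (2, 12)
Match found at i = 8.

k = 8


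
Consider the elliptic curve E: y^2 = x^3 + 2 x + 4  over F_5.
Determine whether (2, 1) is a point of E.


Check whether y^2 = x^3 + 2 x + 4 (mod 5) for (x, y) = (2, 1).
LHS: y^2 = 1^2 mod 5 = 1
RHS: x^3 + 2 x + 4 = 2^3 + 2*2 + 4 mod 5 = 1
LHS = RHS

Yes, on the curve


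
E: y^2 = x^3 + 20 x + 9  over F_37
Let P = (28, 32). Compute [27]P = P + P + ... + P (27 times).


k = 27 = 11011_2 (binary, LSB first: 11011)
Double-and-add from P = (28, 32):
  bit 0 = 1: acc = O + (28, 32) = (28, 32)
  bit 1 = 1: acc = (28, 32) + (30, 28) = (20, 26)
  bit 2 = 0: acc unchanged = (20, 26)
  bit 3 = 1: acc = (20, 26) + (6, 30) = (36, 5)
  bit 4 = 1: acc = (36, 5) + (21, 12) = (21, 25)

27P = (21, 25)


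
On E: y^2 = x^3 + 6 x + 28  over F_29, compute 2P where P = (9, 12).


Doubling: s = (3 x1^2 + a) / (2 y1)
s = (3*9^2 + 6) / (2*12) mod 29 = 14
x3 = s^2 - 2 x1 mod 29 = 14^2 - 2*9 = 4
y3 = s (x1 - x3) - y1 mod 29 = 14 * (9 - 4) - 12 = 0

2P = (4, 0)


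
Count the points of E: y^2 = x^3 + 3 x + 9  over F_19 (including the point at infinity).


For each x in F_19, count y with y^2 = x^3 + 3 x + 9 mod 19:
  x = 0: RHS = 9, y in [3, 16]  -> 2 point(s)
  x = 2: RHS = 4, y in [2, 17]  -> 2 point(s)
  x = 3: RHS = 7, y in [8, 11]  -> 2 point(s)
  x = 4: RHS = 9, y in [3, 16]  -> 2 point(s)
  x = 5: RHS = 16, y in [4, 15]  -> 2 point(s)
  x = 9: RHS = 5, y in [9, 10]  -> 2 point(s)
  x = 11: RHS = 5, y in [9, 10]  -> 2 point(s)
  x = 12: RHS = 6, y in [5, 14]  -> 2 point(s)
  x = 15: RHS = 9, y in [3, 16]  -> 2 point(s)
  x = 16: RHS = 11, y in [7, 12]  -> 2 point(s)
  x = 18: RHS = 5, y in [9, 10]  -> 2 point(s)
Affine points: 22. Add the point at infinity: total = 23.

#E(F_19) = 23


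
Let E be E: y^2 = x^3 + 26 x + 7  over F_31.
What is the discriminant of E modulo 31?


4 a^3 + 27 b^2 = 4*26^3 + 27*7^2 = 70304 + 1323 = 71627
Delta = -16 * (71627) = -1146032
Delta mod 31 = 7

Delta = 7 (mod 31)


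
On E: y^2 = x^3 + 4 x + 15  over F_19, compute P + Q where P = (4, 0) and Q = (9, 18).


P != Q, so use the chord formula.
s = (y2 - y1) / (x2 - x1) = (18) / (5) mod 19 = 15
x3 = s^2 - x1 - x2 mod 19 = 15^2 - 4 - 9 = 3
y3 = s (x1 - x3) - y1 mod 19 = 15 * (4 - 3) - 0 = 15

P + Q = (3, 15)


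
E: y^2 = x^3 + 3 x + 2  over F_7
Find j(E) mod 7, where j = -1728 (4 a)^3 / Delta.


Delta = -16(4 a^3 + 27 b^2) mod 7 = 2
-1728 * (4 a)^3 = -1728 * (4*3)^3 mod 7 = 6
j = 6 * 2^(-1) mod 7 = 3

j = 3 (mod 7)


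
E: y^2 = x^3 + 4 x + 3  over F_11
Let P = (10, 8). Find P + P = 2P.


Doubling: s = (3 x1^2 + a) / (2 y1)
s = (3*10^2 + 4) / (2*8) mod 11 = 8
x3 = s^2 - 2 x1 mod 11 = 8^2 - 2*10 = 0
y3 = s (x1 - x3) - y1 mod 11 = 8 * (10 - 0) - 8 = 6

2P = (0, 6)


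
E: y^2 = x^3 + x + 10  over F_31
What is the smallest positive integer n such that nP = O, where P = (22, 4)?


Compute successive multiples of P until we hit O:
  1P = (22, 4)
  2P = (26, 29)
  3P = (24, 30)
  4P = (30, 16)
  5P = (20, 30)
  6P = (3, 28)
  7P = (10, 20)
  8P = (18, 1)
  ... (continuing to 42P)
  42P = O

ord(P) = 42


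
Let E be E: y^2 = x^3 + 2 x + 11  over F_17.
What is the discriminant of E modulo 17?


4 a^3 + 27 b^2 = 4*2^3 + 27*11^2 = 32 + 3267 = 3299
Delta = -16 * (3299) = -52784
Delta mod 17 = 1

Delta = 1 (mod 17)


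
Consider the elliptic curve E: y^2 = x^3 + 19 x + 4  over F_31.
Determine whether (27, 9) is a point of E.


Check whether y^2 = x^3 + 19 x + 4 (mod 31) for (x, y) = (27, 9).
LHS: y^2 = 9^2 mod 31 = 19
RHS: x^3 + 19 x + 4 = 27^3 + 19*27 + 4 mod 31 = 19
LHS = RHS

Yes, on the curve


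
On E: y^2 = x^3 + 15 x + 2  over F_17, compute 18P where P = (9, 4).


k = 18 = 10010_2 (binary, LSB first: 01001)
Double-and-add from P = (9, 4):
  bit 0 = 0: acc unchanged = O
  bit 1 = 1: acc = O + (1, 16) = (1, 16)
  bit 2 = 0: acc unchanged = (1, 16)
  bit 3 = 0: acc unchanged = (1, 16)
  bit 4 = 1: acc = (1, 16) + (15, 10) = (5, 10)

18P = (5, 10)


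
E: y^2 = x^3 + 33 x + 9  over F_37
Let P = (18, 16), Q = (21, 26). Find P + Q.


P != Q, so use the chord formula.
s = (y2 - y1) / (x2 - x1) = (10) / (3) mod 37 = 28
x3 = s^2 - x1 - x2 mod 37 = 28^2 - 18 - 21 = 5
y3 = s (x1 - x3) - y1 mod 37 = 28 * (18 - 5) - 16 = 15

P + Q = (5, 15)


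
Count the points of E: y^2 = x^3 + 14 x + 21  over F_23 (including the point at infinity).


For each x in F_23, count y with y^2 = x^3 + 14 x + 21 mod 23:
  x = 1: RHS = 13, y in [6, 17]  -> 2 point(s)
  x = 4: RHS = 3, y in [7, 16]  -> 2 point(s)
  x = 5: RHS = 9, y in [3, 20]  -> 2 point(s)
  x = 7: RHS = 2, y in [5, 18]  -> 2 point(s)
  x = 8: RHS = 1, y in [1, 22]  -> 2 point(s)
  x = 9: RHS = 2, y in [5, 18]  -> 2 point(s)
  x = 12: RHS = 8, y in [10, 13]  -> 2 point(s)
  x = 13: RHS = 8, y in [10, 13]  -> 2 point(s)
  x = 15: RHS = 18, y in [8, 15]  -> 2 point(s)
  x = 19: RHS = 16, y in [4, 19]  -> 2 point(s)
  x = 21: RHS = 8, y in [10, 13]  -> 2 point(s)
  x = 22: RHS = 6, y in [11, 12]  -> 2 point(s)
Affine points: 24. Add the point at infinity: total = 25.

#E(F_23) = 25


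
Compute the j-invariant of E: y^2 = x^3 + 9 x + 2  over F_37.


Delta = -16(4 a^3 + 27 b^2) mod 37 = 12
-1728 * (4 a)^3 = -1728 * (4*9)^3 mod 37 = 26
j = 26 * 12^(-1) mod 37 = 33

j = 33 (mod 37)


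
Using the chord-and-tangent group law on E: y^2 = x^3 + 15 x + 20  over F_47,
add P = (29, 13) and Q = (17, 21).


P != Q, so use the chord formula.
s = (y2 - y1) / (x2 - x1) = (8) / (35) mod 47 = 15
x3 = s^2 - x1 - x2 mod 47 = 15^2 - 29 - 17 = 38
y3 = s (x1 - x3) - y1 mod 47 = 15 * (29 - 38) - 13 = 40

P + Q = (38, 40)


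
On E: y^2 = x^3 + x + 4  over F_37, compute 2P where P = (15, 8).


Doubling: s = (3 x1^2 + a) / (2 y1)
s = (3*15^2 + 1) / (2*8) mod 37 = 33
x3 = s^2 - 2 x1 mod 37 = 33^2 - 2*15 = 23
y3 = s (x1 - x3) - y1 mod 37 = 33 * (15 - 23) - 8 = 24

2P = (23, 24)


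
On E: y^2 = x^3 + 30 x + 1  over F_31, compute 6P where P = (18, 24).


k = 6 = 110_2 (binary, LSB first: 011)
Double-and-add from P = (18, 24):
  bit 0 = 0: acc unchanged = O
  bit 1 = 1: acc = O + (5, 11) = (5, 11)
  bit 2 = 1: acc = (5, 11) + (9, 15) = (18, 7)

6P = (18, 7)


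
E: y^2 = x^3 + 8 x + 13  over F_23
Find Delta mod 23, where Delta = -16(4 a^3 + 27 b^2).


4 a^3 + 27 b^2 = 4*8^3 + 27*13^2 = 2048 + 4563 = 6611
Delta = -16 * (6611) = -105776
Delta mod 23 = 1

Delta = 1 (mod 23)


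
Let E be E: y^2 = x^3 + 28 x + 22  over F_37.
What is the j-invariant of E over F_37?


Delta = -16(4 a^3 + 27 b^2) mod 37 = 35
-1728 * (4 a)^3 = -1728 * (4*28)^3 mod 37 = 11
j = 11 * 35^(-1) mod 37 = 13

j = 13 (mod 37)


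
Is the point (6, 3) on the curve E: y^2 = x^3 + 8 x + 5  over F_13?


Check whether y^2 = x^3 + 8 x + 5 (mod 13) for (x, y) = (6, 3).
LHS: y^2 = 3^2 mod 13 = 9
RHS: x^3 + 8 x + 5 = 6^3 + 8*6 + 5 mod 13 = 9
LHS = RHS

Yes, on the curve


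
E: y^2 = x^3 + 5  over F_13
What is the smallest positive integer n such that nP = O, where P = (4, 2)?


Compute successive multiples of P until we hit O:
  1P = (4, 2)
  2P = (6, 0)
  3P = (4, 11)
  4P = O

ord(P) = 4


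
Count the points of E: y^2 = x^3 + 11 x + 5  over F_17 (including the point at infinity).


For each x in F_17, count y with y^2 = x^3 + 11 x + 5 mod 17:
  x = 1: RHS = 0, y in [0]  -> 1 point(s)
  x = 2: RHS = 1, y in [1, 16]  -> 2 point(s)
  x = 5: RHS = 15, y in [7, 10]  -> 2 point(s)
  x = 6: RHS = 15, y in [7, 10]  -> 2 point(s)
  x = 7: RHS = 0, y in [0]  -> 1 point(s)
  x = 9: RHS = 0, y in [0]  -> 1 point(s)
  x = 13: RHS = 16, y in [4, 13]  -> 2 point(s)
  x = 14: RHS = 13, y in [8, 9]  -> 2 point(s)
  x = 15: RHS = 9, y in [3, 14]  -> 2 point(s)
Affine points: 15. Add the point at infinity: total = 16.

#E(F_17) = 16


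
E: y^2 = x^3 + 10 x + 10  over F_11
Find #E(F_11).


For each x in F_11, count y with y^2 = x^3 + 10 x + 10 mod 11:
  x = 2: RHS = 5, y in [4, 7]  -> 2 point(s)
  x = 3: RHS = 1, y in [1, 10]  -> 2 point(s)
  x = 4: RHS = 4, y in [2, 9]  -> 2 point(s)
  x = 5: RHS = 9, y in [3, 8]  -> 2 point(s)
  x = 6: RHS = 0, y in [0]  -> 1 point(s)
  x = 7: RHS = 5, y in [4, 7]  -> 2 point(s)
  x = 9: RHS = 4, y in [2, 9]  -> 2 point(s)
Affine points: 13. Add the point at infinity: total = 14.

#E(F_11) = 14


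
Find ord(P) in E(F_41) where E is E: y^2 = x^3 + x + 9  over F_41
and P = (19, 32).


Compute successive multiples of P until we hit O:
  1P = (19, 32)
  2P = (4, 35)
  3P = (0, 38)
  4P = (38, 15)
  5P = (35, 19)
  6P = (8, 18)
  7P = (39, 32)
  8P = (24, 9)
  ... (continuing to 51P)
  51P = O

ord(P) = 51


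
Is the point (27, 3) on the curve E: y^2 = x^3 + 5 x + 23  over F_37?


Check whether y^2 = x^3 + 5 x + 23 (mod 37) for (x, y) = (27, 3).
LHS: y^2 = 3^2 mod 37 = 9
RHS: x^3 + 5 x + 23 = 27^3 + 5*27 + 23 mod 37 = 9
LHS = RHS

Yes, on the curve


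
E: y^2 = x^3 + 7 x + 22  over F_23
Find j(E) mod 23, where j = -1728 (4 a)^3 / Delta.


Delta = -16(4 a^3 + 27 b^2) mod 23 = 18
-1728 * (4 a)^3 = -1728 * (4*7)^3 mod 23 = 16
j = 16 * 18^(-1) mod 23 = 6

j = 6 (mod 23)


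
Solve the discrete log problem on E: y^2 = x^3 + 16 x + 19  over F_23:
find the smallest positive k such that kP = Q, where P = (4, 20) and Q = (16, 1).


Enumerate multiples of P until we hit Q = (16, 1):
  1P = (4, 20)
  2P = (1, 17)
  3P = (19, 11)
  4P = (16, 1)
Match found at i = 4.

k = 4


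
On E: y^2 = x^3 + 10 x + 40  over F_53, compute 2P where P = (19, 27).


Doubling: s = (3 x1^2 + a) / (2 y1)
s = (3*19^2 + 10) / (2*27) mod 53 = 33
x3 = s^2 - 2 x1 mod 53 = 33^2 - 2*19 = 44
y3 = s (x1 - x3) - y1 mod 53 = 33 * (19 - 44) - 27 = 49

2P = (44, 49)


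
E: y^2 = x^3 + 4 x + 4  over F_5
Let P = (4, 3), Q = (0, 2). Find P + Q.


P != Q, so use the chord formula.
s = (y2 - y1) / (x2 - x1) = (4) / (1) mod 5 = 4
x3 = s^2 - x1 - x2 mod 5 = 4^2 - 4 - 0 = 2
y3 = s (x1 - x3) - y1 mod 5 = 4 * (4 - 2) - 3 = 0

P + Q = (2, 0)


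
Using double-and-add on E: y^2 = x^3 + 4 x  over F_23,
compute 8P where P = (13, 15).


k = 8 = 1000_2 (binary, LSB first: 0001)
Double-and-add from P = (13, 15):
  bit 0 = 0: acc unchanged = O
  bit 1 = 0: acc unchanged = O
  bit 2 = 0: acc unchanged = O
  bit 3 = 1: acc = O + (13, 8) = (13, 8)

8P = (13, 8)


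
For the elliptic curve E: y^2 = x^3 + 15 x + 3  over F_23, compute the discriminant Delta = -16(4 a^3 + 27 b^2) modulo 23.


4 a^3 + 27 b^2 = 4*15^3 + 27*3^2 = 13500 + 243 = 13743
Delta = -16 * (13743) = -219888
Delta mod 23 = 15

Delta = 15 (mod 23)


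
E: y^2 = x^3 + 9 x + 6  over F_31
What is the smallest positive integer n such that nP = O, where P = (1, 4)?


Compute successive multiples of P until we hit O:
  1P = (1, 4)
  2P = (8, 1)
  3P = (7, 3)
  4P = (17, 9)
  5P = (20, 23)
  6P = (11, 17)
  7P = (21, 1)
  8P = (6, 20)
  ... (continuing to 25P)
  25P = O

ord(P) = 25


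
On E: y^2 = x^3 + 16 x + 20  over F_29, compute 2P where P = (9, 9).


Doubling: s = (3 x1^2 + a) / (2 y1)
s = (3*9^2 + 16) / (2*9) mod 29 = 16
x3 = s^2 - 2 x1 mod 29 = 16^2 - 2*9 = 6
y3 = s (x1 - x3) - y1 mod 29 = 16 * (9 - 6) - 9 = 10

2P = (6, 10)


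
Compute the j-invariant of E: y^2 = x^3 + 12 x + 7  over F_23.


Delta = -16(4 a^3 + 27 b^2) mod 23 = 7
-1728 * (4 a)^3 = -1728 * (4*12)^3 mod 23 = 22
j = 22 * 7^(-1) mod 23 = 13

j = 13 (mod 23)


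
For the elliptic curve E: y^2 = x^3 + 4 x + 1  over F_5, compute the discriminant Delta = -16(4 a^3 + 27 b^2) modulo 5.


4 a^3 + 27 b^2 = 4*4^3 + 27*1^2 = 256 + 27 = 283
Delta = -16 * (283) = -4528
Delta mod 5 = 2

Delta = 2 (mod 5)


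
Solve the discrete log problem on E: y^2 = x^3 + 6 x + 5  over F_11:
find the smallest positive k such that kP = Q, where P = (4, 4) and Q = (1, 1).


Enumerate multiples of P until we hit Q = (1, 1):
  1P = (4, 4)
  2P = (8, 2)
  3P = (2, 6)
  4P = (6, 9)
  5P = (10, 3)
  6P = (1, 1)
Match found at i = 6.

k = 6


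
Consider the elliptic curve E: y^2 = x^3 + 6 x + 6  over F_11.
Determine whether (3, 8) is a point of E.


Check whether y^2 = x^3 + 6 x + 6 (mod 11) for (x, y) = (3, 8).
LHS: y^2 = 8^2 mod 11 = 9
RHS: x^3 + 6 x + 6 = 3^3 + 6*3 + 6 mod 11 = 7
LHS != RHS

No, not on the curve


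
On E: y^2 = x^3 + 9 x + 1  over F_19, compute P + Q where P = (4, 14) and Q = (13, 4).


P != Q, so use the chord formula.
s = (y2 - y1) / (x2 - x1) = (9) / (9) mod 19 = 1
x3 = s^2 - x1 - x2 mod 19 = 1^2 - 4 - 13 = 3
y3 = s (x1 - x3) - y1 mod 19 = 1 * (4 - 3) - 14 = 6

P + Q = (3, 6)


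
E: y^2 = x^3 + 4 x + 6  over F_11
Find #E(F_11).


For each x in F_11, count y with y^2 = x^3 + 4 x + 6 mod 11:
  x = 1: RHS = 0, y in [0]  -> 1 point(s)
  x = 2: RHS = 0, y in [0]  -> 1 point(s)
  x = 3: RHS = 1, y in [1, 10]  -> 2 point(s)
  x = 4: RHS = 9, y in [3, 8]  -> 2 point(s)
  x = 6: RHS = 4, y in [2, 9]  -> 2 point(s)
  x = 7: RHS = 3, y in [5, 6]  -> 2 point(s)
  x = 8: RHS = 0, y in [0]  -> 1 point(s)
  x = 9: RHS = 1, y in [1, 10]  -> 2 point(s)
  x = 10: RHS = 1, y in [1, 10]  -> 2 point(s)
Affine points: 15. Add the point at infinity: total = 16.

#E(F_11) = 16
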